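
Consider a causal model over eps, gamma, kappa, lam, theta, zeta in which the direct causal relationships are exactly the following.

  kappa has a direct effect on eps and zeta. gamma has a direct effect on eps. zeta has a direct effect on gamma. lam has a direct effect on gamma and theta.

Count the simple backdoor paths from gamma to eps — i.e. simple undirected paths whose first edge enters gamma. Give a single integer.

A backdoor path from gamma to eps is any simple undirected path whose first edge points into gamma (i.e. leaves gamma via a parent).
Parents of gamma: {lam, zeta}.
Enumerating:
  P1: gamma <- zeta <- kappa -> eps
That exhausts the simple backdoor paths. Count: 1.

1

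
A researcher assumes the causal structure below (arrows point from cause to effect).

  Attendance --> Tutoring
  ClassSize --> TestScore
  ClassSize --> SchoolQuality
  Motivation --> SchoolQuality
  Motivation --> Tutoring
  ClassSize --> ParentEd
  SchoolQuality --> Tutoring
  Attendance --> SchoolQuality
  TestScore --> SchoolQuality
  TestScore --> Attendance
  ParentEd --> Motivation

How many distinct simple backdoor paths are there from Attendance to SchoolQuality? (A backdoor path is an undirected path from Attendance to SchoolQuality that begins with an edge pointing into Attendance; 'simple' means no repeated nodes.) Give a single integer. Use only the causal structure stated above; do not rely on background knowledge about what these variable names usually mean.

4

A backdoor path from Attendance to SchoolQuality is any simple undirected path whose first edge points into Attendance (i.e. leaves Attendance via a parent).
Parents of Attendance: {TestScore}.
Enumerating:
  P1: Attendance <- TestScore <- ClassSize -> ParentEd -> Motivation -> SchoolQuality
  P2: Attendance <- TestScore <- ClassSize -> ParentEd -> Motivation -> Tutoring <- SchoolQuality
  P3: Attendance <- TestScore <- ClassSize -> SchoolQuality
  P4: Attendance <- TestScore -> SchoolQuality
That exhausts the simple backdoor paths. Count: 4.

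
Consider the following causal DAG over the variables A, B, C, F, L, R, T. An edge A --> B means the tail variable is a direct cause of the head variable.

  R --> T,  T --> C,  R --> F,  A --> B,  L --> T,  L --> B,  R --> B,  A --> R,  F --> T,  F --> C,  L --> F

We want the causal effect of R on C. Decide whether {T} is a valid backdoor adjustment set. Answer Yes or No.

No

Backdoor paths from R to C (paths whose first edge points into R):
  P1: R <- A -> B <- L -> F -> T -> C
  P2: R <- A -> B <- L -> F -> C
  P3: R <- A -> B <- L -> T <- F -> C
  P4: R <- A -> B <- L -> T -> C
Condition 1 (no descendant of R in the set): FAILS — T is a descendant of R.
Condition 2 (every backdoor path blocked by {T}):
  P1: blocked at collider B (neither it nor any descendant is in the conditioning set).
  P2: blocked at collider B (neither it nor any descendant is in the conditioning set).
  P3: blocked at collider B (neither it nor any descendant is in the conditioning set).
  P4: blocked at collider B (neither it nor any descendant is in the conditioning set).
{T} does not satisfy the backdoor criterion.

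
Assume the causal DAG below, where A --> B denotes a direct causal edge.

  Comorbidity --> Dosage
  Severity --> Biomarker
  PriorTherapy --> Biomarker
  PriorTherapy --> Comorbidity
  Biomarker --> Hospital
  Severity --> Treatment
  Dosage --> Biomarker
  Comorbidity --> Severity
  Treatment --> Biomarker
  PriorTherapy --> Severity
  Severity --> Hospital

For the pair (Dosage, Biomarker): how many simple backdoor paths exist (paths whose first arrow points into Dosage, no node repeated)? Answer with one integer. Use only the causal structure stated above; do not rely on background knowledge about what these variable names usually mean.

8

A backdoor path from Dosage to Biomarker is any simple undirected path whose first edge points into Dosage (i.e. leaves Dosage via a parent).
Parents of Dosage: {Comorbidity}.
Enumerating:
  P1: Dosage <- Comorbidity <- PriorTherapy -> Severity -> Treatment -> Biomarker
  P2: Dosage <- Comorbidity <- PriorTherapy -> Severity -> Biomarker
  P3: Dosage <- Comorbidity <- PriorTherapy -> Severity -> Hospital <- Biomarker
  P4: Dosage <- Comorbidity <- PriorTherapy -> Biomarker
  P5: Dosage <- Comorbidity -> Severity <- PriorTherapy -> Biomarker
  P6: Dosage <- Comorbidity -> Severity -> Treatment -> Biomarker
  P7: Dosage <- Comorbidity -> Severity -> Biomarker
  P8: Dosage <- Comorbidity -> Severity -> Hospital <- Biomarker
That exhausts the simple backdoor paths. Count: 8.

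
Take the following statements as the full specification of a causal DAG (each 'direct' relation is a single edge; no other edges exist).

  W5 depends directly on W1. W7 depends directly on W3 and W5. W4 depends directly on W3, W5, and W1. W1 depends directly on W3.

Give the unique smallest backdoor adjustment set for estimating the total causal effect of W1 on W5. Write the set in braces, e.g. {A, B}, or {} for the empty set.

{}

Variables eligible for adjustment (non-descendants of W1, excluding W1 and W5): {W3}.
Backdoor paths from W1 to W5:
  P1: W1 <- W3 -> W4 <- W5
  P2: W1 <- W3 -> W7 <- W5
Each backdoor path contains an unconditioned collider, so every path is already blocked with the empty conditioning set:
  P1: blocked at collider W4 (neither it nor any descendant is in the conditioning set).
  P2: blocked at collider W7 (neither it nor any descendant is in the conditioning set).
The empty set is therefore the unique smallest valid set.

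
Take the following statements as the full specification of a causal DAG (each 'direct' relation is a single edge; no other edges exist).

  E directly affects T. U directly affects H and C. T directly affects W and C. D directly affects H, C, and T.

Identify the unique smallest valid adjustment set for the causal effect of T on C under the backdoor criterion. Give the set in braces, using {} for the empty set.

Variables eligible for adjustment (non-descendants of T, excluding T and C): {D, E, H, U}.
Backdoor paths from T to C:
  P1: T <- D -> H <- U -> C
  P2: T <- D -> C
The empty set is not sufficient: P2 (T <- D -> C) has no collider blocking it and no conditioned non-collider, so it is open.
Try {D}:
  P1: blocked at fork node D ∈ conditioning set.
  P2: blocked at fork node D ∈ conditioning set.
{D} contains no descendant of T and blocks every backdoor path.
No other singleton works — e.g. {E} leaves P2 open — so {D} is the unique smallest valid adjustment set.

{D}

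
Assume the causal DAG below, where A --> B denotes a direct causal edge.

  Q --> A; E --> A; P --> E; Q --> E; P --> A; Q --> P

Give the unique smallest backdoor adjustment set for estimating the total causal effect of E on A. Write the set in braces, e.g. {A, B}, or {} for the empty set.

Variables eligible for adjustment (non-descendants of E, excluding E and A): {P, Q}.
Backdoor paths from E to A:
  P1: E <- Q -> P -> A
  P2: E <- Q -> A
  P3: E <- P <- Q -> A
  P4: E <- P -> A
The empty set is not sufficient: P1 (E <- Q -> P -> A) has no collider blocking it and no conditioned non-collider, so it is open.
Try {P, Q}:
  P1: blocked at fork node Q ∈ conditioning set.
  P2: blocked at fork node Q ∈ conditioning set.
  P3: blocked at chain node P ∈ conditioning set.
  P4: blocked at fork node P ∈ conditioning set.
{P, Q} contains no descendant of E and blocks every backdoor path.
Every element of {P, Q} is needed (dropping P leaves P4 open; dropping Q leaves P2 open), so no proper subset is valid.
Among all size-2 subsets of the eligible variables, only {P, Q} blocks every backdoor path, so it is the unique smallest valid adjustment set.

{P, Q}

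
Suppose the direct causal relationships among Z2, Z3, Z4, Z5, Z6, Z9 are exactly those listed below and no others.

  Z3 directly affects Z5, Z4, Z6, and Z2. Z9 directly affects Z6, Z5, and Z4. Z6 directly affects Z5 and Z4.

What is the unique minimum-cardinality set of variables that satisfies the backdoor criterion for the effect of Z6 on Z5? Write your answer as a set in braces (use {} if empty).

{Z3, Z9}

Variables eligible for adjustment (non-descendants of Z6, excluding Z6 and Z5): {Z2, Z3, Z9}.
Backdoor paths from Z6 to Z5:
  P1: Z6 <- Z3 -> Z4 <- Z9 -> Z5
  P2: Z6 <- Z3 -> Z5
  P3: Z6 <- Z9 -> Z4 <- Z3 -> Z5
  P4: Z6 <- Z9 -> Z5
The empty set is not sufficient: P2 (Z6 <- Z3 -> Z5) has no collider blocking it and no conditioned non-collider, so it is open.
Try {Z3, Z9}:
  P1: blocked at fork node Z3 ∈ conditioning set.
  P2: blocked at fork node Z3 ∈ conditioning set.
  P3: blocked at fork node Z9 ∈ conditioning set.
  P4: blocked at fork node Z9 ∈ conditioning set.
{Z3, Z9} contains no descendant of Z6 and blocks every backdoor path.
Every element of {Z3, Z9} is needed (dropping Z3 leaves P2 open; dropping Z9 leaves P4 open), so no proper subset is valid.
Among all size-2 subsets of the eligible variables, only {Z3, Z9} blocks every backdoor path, so it is the unique smallest valid adjustment set.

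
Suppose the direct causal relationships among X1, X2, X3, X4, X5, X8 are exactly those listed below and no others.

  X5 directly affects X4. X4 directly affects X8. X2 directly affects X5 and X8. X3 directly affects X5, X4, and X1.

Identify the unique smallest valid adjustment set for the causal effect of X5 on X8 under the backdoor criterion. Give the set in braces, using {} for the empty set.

{X2, X3}

Variables eligible for adjustment (non-descendants of X5, excluding X5 and X8): {X1, X2, X3}.
Backdoor paths from X5 to X8:
  P1: X5 <- X3 -> X4 -> X8
  P2: X5 <- X2 -> X8
The empty set is not sufficient: P1 (X5 <- X3 -> X4 -> X8) has no collider blocking it and no conditioned non-collider, so it is open.
Try {X2, X3}:
  P1: blocked at fork node X3 ∈ conditioning set.
  P2: blocked at fork node X2 ∈ conditioning set.
{X2, X3} contains no descendant of X5 and blocks every backdoor path.
Every element of {X2, X3} is needed (dropping X2 leaves P2 open; dropping X3 leaves P1 open), so no proper subset is valid.
Among all size-2 subsets of the eligible variables, only {X2, X3} blocks every backdoor path, so it is the unique smallest valid adjustment set.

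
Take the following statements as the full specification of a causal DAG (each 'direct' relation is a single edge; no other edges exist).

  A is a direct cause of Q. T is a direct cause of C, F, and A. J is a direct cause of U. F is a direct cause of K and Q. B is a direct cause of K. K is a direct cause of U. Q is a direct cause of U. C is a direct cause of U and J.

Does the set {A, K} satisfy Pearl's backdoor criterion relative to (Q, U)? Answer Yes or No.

No

Backdoor paths from Q to U (paths whose first edge points into Q):
  P1: Q <- F <- T -> C -> J -> U
  P2: Q <- F <- T -> C -> U
  P3: Q <- F -> K -> U
  P4: Q <- A <- T -> F -> K -> U
  P5: Q <- A <- T -> C -> J -> U
  P6: Q <- A <- T -> C -> U
Condition 1 (no descendant of Q in the set): holds — descendants of Q are {U}; none are in {A, K}.
Condition 2 (every backdoor path blocked by {A, K}):
  P1: open — no interior node is in the conditioning set.
  P2: open — no interior node is in the conditioning set.
  P3: blocked at chain node K ∈ conditioning set.
  P4: blocked at chain node A ∈ conditioning set.
  P5: blocked at chain node A ∈ conditioning set.
  P6: blocked at chain node A ∈ conditioning set.
{A, K} does not satisfy the backdoor criterion.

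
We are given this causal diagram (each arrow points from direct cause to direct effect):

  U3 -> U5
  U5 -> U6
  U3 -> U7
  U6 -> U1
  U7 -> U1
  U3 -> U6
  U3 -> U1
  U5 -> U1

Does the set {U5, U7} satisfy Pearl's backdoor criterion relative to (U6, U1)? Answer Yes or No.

No

Backdoor paths from U6 to U1 (paths whose first edge points into U6):
  P1: U6 <- U3 -> U5 -> U1
  P2: U6 <- U3 -> U7 -> U1
  P3: U6 <- U3 -> U1
  P4: U6 <- U5 <- U3 -> U7 -> U1
  P5: U6 <- U5 <- U3 -> U1
  P6: U6 <- U5 -> U1
Condition 1 (no descendant of U6 in the set): holds — descendants of U6 are {U1}; none are in {U5, U7}.
Condition 2 (every backdoor path blocked by {U5, U7}):
  P1: blocked at chain node U5 ∈ conditioning set.
  P2: blocked at chain node U7 ∈ conditioning set.
  P3: open — no interior node is in the conditioning set.
  P4: blocked at chain node U5 ∈ conditioning set.
  P5: blocked at chain node U5 ∈ conditioning set.
  P6: blocked at fork node U5 ∈ conditioning set.
{U5, U7} does not satisfy the backdoor criterion.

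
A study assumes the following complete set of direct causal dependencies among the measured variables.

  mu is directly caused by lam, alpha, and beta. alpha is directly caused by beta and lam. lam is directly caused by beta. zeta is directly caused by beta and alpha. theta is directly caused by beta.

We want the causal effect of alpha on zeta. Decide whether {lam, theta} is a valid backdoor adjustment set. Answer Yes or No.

No

Backdoor paths from alpha to zeta (paths whose first edge points into alpha):
  P1: alpha <- beta -> zeta
  P2: alpha <- lam <- beta -> zeta
  P3: alpha <- lam -> mu <- beta -> zeta
Condition 1 (no descendant of alpha in the set): holds — descendants of alpha are {mu, zeta}; none are in {lam, theta}.
Condition 2 (every backdoor path blocked by {lam, theta}):
  P1: open — no interior node is in the conditioning set.
  P2: blocked at chain node lam ∈ conditioning set.
  P3: blocked at fork node lam ∈ conditioning set.
{lam, theta} does not satisfy the backdoor criterion.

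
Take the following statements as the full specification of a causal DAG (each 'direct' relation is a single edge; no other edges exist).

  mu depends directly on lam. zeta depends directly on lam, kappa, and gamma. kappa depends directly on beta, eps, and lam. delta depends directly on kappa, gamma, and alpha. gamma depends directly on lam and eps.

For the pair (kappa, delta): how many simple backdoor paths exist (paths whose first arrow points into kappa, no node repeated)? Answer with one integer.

3

A backdoor path from kappa to delta is any simple undirected path whose first edge points into kappa (i.e. leaves kappa via a parent).
Parents of kappa: {beta, eps, lam}.
Enumerating:
  P1: kappa <- eps -> gamma -> delta
  P2: kappa <- lam -> gamma -> delta
  P3: kappa <- lam -> zeta <- gamma -> delta
That exhausts the simple backdoor paths. Count: 3.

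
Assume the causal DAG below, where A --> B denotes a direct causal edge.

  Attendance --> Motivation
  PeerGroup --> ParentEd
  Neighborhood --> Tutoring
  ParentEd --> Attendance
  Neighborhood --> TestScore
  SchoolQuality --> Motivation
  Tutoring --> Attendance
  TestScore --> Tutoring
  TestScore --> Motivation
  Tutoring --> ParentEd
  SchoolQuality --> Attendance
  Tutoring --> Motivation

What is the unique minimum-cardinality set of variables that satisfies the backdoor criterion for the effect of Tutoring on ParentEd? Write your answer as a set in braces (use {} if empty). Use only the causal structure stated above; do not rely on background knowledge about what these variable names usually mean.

Variables eligible for adjustment (non-descendants of Tutoring, excluding Tutoring and ParentEd): {Neighborhood, PeerGroup, SchoolQuality, TestScore}.
Backdoor paths from Tutoring to ParentEd:
  P1: Tutoring <- Neighborhood -> TestScore -> Motivation <- SchoolQuality -> Attendance <- ParentEd
  P2: Tutoring <- Neighborhood -> TestScore -> Motivation <- Attendance <- ParentEd
  P3: Tutoring <- TestScore -> Motivation <- SchoolQuality -> Attendance <- ParentEd
  P4: Tutoring <- TestScore -> Motivation <- Attendance <- ParentEd
Each backdoor path contains an unconditioned collider, so every path is already blocked with the empty conditioning set:
  P1: blocked at collider Motivation (neither it nor any descendant is in the conditioning set).
  P2: blocked at collider Motivation (neither it nor any descendant is in the conditioning set).
  P3: blocked at collider Motivation (neither it nor any descendant is in the conditioning set).
  P4: blocked at collider Motivation (neither it nor any descendant is in the conditioning set).
The empty set is therefore the unique smallest valid set.

{}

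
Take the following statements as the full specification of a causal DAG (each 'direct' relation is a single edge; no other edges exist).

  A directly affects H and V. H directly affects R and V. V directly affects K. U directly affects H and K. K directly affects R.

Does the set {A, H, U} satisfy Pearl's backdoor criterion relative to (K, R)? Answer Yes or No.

Yes

Backdoor paths from K to R (paths whose first edge points into K):
  P1: K <- U -> H -> R
  P2: K <- V <- A -> H -> R
  P3: K <- V <- H -> R
Condition 1 (no descendant of K in the set): holds — descendants of K are {R}; none are in {A, H, U}.
Condition 2 (every backdoor path blocked by {A, H, U}):
  P1: blocked at fork node U ∈ conditioning set.
  P2: blocked at fork node A ∈ conditioning set.
  P3: blocked at fork node H ∈ conditioning set.
{A, H, U} satisfies the backdoor criterion.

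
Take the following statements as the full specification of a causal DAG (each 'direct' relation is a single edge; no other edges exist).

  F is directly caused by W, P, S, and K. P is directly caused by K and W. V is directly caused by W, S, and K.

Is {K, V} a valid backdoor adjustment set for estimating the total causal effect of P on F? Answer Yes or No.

Backdoor paths from P to F (paths whose first edge points into P):
  P1: P <- K -> V <- W -> F
  P2: P <- K -> V <- S -> F
  P3: P <- K -> F
  P4: P <- W -> V <- K -> F
  P5: P <- W -> V <- S -> F
  P6: P <- W -> F
Condition 1 (no descendant of P in the set): holds — descendants of P are {F}; none are in {K, V}.
Condition 2 (every backdoor path blocked by {K, V}):
  P1: blocked at fork node K ∈ conditioning set.
  P2: blocked at fork node K ∈ conditioning set.
  P3: blocked at fork node K ∈ conditioning set.
  P4: blocked at fork node K ∈ conditioning set.
  P5: open — collider(s) V are conditioned on (or have a conditioned descendant) and no non-collider on the path is in the set.
  P6: open — no interior node is in the conditioning set.
{K, V} does not satisfy the backdoor criterion.

No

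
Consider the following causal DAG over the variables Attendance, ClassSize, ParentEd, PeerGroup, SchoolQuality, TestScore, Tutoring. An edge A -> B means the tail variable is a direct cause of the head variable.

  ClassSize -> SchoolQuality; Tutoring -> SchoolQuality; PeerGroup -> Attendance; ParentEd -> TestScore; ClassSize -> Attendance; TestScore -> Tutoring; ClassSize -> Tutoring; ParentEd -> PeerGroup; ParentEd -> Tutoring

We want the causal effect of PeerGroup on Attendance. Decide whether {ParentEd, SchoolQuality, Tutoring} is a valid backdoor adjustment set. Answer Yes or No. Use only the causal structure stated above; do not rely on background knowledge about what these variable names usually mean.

Backdoor paths from PeerGroup to Attendance (paths whose first edge points into PeerGroup):
  P1: PeerGroup <- ParentEd -> TestScore -> Tutoring <- ClassSize -> Attendance
  P2: PeerGroup <- ParentEd -> TestScore -> Tutoring -> SchoolQuality <- ClassSize -> Attendance
  P3: PeerGroup <- ParentEd -> Tutoring <- ClassSize -> Attendance
  P4: PeerGroup <- ParentEd -> Tutoring -> SchoolQuality <- ClassSize -> Attendance
Condition 1 (no descendant of PeerGroup in the set): holds — descendants of PeerGroup are {Attendance}; none are in {ParentEd, SchoolQuality, Tutoring}.
Condition 2 (every backdoor path blocked by {ParentEd, SchoolQuality, Tutoring}):
  P1: blocked at fork node ParentEd ∈ conditioning set.
  P2: blocked at fork node ParentEd ∈ conditioning set.
  P3: blocked at fork node ParentEd ∈ conditioning set.
  P4: blocked at fork node ParentEd ∈ conditioning set.
{ParentEd, SchoolQuality, Tutoring} satisfies the backdoor criterion.

Yes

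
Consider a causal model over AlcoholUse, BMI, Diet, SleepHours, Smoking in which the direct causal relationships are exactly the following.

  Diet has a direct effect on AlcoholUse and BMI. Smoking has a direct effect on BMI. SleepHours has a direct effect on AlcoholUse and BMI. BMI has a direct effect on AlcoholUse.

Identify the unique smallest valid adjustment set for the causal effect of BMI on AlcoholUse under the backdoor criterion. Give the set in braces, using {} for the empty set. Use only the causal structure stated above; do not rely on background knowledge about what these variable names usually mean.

{Diet, SleepHours}

Variables eligible for adjustment (non-descendants of BMI, excluding BMI and AlcoholUse): {Diet, SleepHours, Smoking}.
Backdoor paths from BMI to AlcoholUse:
  P1: BMI <- SleepHours -> AlcoholUse
  P2: BMI <- Diet -> AlcoholUse
The empty set is not sufficient: P1 (BMI <- SleepHours -> AlcoholUse) has no collider blocking it and no conditioned non-collider, so it is open.
Try {Diet, SleepHours}:
  P1: blocked at fork node SleepHours ∈ conditioning set.
  P2: blocked at fork node Diet ∈ conditioning set.
{Diet, SleepHours} contains no descendant of BMI and blocks every backdoor path.
Every element of {Diet, SleepHours} is needed (dropping Diet leaves P2 open; dropping SleepHours leaves P1 open), so no proper subset is valid.
Among all size-2 subsets of the eligible variables, only {Diet, SleepHours} blocks every backdoor path, so it is the unique smallest valid adjustment set.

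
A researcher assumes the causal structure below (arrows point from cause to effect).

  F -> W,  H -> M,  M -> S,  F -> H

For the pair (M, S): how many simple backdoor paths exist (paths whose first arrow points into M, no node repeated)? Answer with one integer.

0

A backdoor path from M to S is any simple undirected path whose first edge points into M (i.e. leaves M via a parent).
Parents of M: {H}.
No simple path from any parent of M reaches S without revisiting M, so there are no backdoor paths.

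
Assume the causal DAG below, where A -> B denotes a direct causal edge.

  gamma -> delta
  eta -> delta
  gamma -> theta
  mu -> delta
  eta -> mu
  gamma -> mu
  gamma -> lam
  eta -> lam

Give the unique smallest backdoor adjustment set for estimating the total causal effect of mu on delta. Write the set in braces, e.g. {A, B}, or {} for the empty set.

{eta, gamma}

Variables eligible for adjustment (non-descendants of mu, excluding mu and delta): {eta, gamma, lam, theta}.
Backdoor paths from mu to delta:
  P1: mu <- eta -> delta
  P2: mu <- eta -> lam <- gamma -> delta
  P3: mu <- gamma -> delta
  P4: mu <- gamma -> lam <- eta -> delta
The empty set is not sufficient: P1 (mu <- eta -> delta) has no collider blocking it and no conditioned non-collider, so it is open.
Try {eta, gamma}:
  P1: blocked at fork node eta ∈ conditioning set.
  P2: blocked at fork node eta ∈ conditioning set.
  P3: blocked at fork node gamma ∈ conditioning set.
  P4: blocked at fork node gamma ∈ conditioning set.
{eta, gamma} contains no descendant of mu and blocks every backdoor path.
Every element of {eta, gamma} is needed (dropping eta leaves P1 open; dropping gamma leaves P3 open), so no proper subset is valid.
Among all size-2 subsets of the eligible variables, only {eta, gamma} blocks every backdoor path, so it is the unique smallest valid adjustment set.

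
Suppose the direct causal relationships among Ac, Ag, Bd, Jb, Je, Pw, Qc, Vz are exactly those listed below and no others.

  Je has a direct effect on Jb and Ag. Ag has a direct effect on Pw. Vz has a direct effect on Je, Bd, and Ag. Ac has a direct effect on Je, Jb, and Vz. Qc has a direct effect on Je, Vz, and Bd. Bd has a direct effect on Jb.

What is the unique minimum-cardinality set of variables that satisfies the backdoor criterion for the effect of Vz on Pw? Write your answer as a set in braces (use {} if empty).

Variables eligible for adjustment (non-descendants of Vz, excluding Vz and Pw): {Ac, Qc}.
Backdoor paths from Vz to Pw:
  P1: Vz <- Ac -> Je -> Ag -> Pw
  P2: Vz <- Ac -> Jb <- Bd <- Qc -> Je -> Ag -> Pw
  P3: Vz <- Ac -> Jb <- Je -> Ag -> Pw
  P4: Vz <- Qc -> Bd -> Jb <- Ac -> Je -> Ag -> Pw
  P5: Vz <- Qc -> Bd -> Jb <- Je -> Ag -> Pw
  P6: Vz <- Qc -> Je -> Ag -> Pw
The empty set is not sufficient: P1 (Vz <- Ac -> Je -> Ag -> Pw) has no collider blocking it and no conditioned non-collider, so it is open.
Try {Ac, Qc}:
  P1: blocked at fork node Ac ∈ conditioning set.
  P2: blocked at fork node Ac ∈ conditioning set.
  P3: blocked at fork node Ac ∈ conditioning set.
  P4: blocked at fork node Qc ∈ conditioning set.
  P5: blocked at fork node Qc ∈ conditioning set.
  P6: blocked at fork node Qc ∈ conditioning set.
{Ac, Qc} contains no descendant of Vz and blocks every backdoor path.
Every element of {Ac, Qc} is needed (dropping Ac leaves P1 open; dropping Qc leaves P6 open), so no proper subset is valid.
Among all size-2 subsets of the eligible variables, only {Ac, Qc} blocks every backdoor path, so it is the unique smallest valid adjustment set.

{Ac, Qc}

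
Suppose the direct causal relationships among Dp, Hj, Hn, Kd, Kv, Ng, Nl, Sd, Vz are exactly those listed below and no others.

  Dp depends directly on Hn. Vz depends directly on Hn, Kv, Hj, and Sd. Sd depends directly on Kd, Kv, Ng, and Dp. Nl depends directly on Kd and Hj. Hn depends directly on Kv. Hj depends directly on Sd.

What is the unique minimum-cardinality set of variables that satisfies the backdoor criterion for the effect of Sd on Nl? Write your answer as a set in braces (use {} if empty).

Variables eligible for adjustment (non-descendants of Sd, excluding Sd and Nl): {Dp, Hn, Kd, Kv, Ng}.
Backdoor paths from Sd to Nl:
  P1: Sd <- Kv -> Hn -> Vz <- Hj -> Nl
  P2: Sd <- Kv -> Vz <- Hj -> Nl
  P3: Sd <- Kd -> Nl
  P4: Sd <- Dp <- Hn <- Kv -> Vz <- Hj -> Nl
  P5: Sd <- Dp <- Hn -> Vz <- Hj -> Nl
The empty set is not sufficient: P3 (Sd <- Kd -> Nl) has no collider blocking it and no conditioned non-collider, so it is open.
Try {Kd}:
  P1: blocked at collider Vz (neither it nor any descendant is in the conditioning set).
  P2: blocked at collider Vz (neither it nor any descendant is in the conditioning set).
  P3: blocked at fork node Kd ∈ conditioning set.
  P4: blocked at collider Vz (neither it nor any descendant is in the conditioning set).
  P5: blocked at collider Vz (neither it nor any descendant is in the conditioning set).
{Kd} contains no descendant of Sd and blocks every backdoor path.
No other singleton works — e.g. {Kv} leaves P3 open — so {Kd} is the unique smallest valid adjustment set.

{Kd}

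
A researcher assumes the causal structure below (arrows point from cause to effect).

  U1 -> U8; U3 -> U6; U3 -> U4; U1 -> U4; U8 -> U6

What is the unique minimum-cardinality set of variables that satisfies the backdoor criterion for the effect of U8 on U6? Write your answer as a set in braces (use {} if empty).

Variables eligible for adjustment (non-descendants of U8, excluding U8 and U6): {U1, U3, U4}.
Backdoor paths from U8 to U6:
  P1: U8 <- U1 -> U4 <- U3 -> U6
Each backdoor path contains an unconditioned collider, so every path is already blocked with the empty conditioning set:
  P1: blocked at collider U4 (neither it nor any descendant is in the conditioning set).
The empty set is therefore the unique smallest valid set.

{}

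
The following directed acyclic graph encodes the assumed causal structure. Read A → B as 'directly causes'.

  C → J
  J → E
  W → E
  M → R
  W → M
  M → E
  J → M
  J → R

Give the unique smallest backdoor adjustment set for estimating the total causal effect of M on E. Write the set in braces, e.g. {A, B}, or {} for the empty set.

Variables eligible for adjustment (non-descendants of M, excluding M and E): {C, J, W}.
Backdoor paths from M to E:
  P1: M <- W -> E
  P2: M <- J -> E
The empty set is not sufficient: P1 (M <- W -> E) has no collider blocking it and no conditioned non-collider, so it is open.
Try {J, W}:
  P1: blocked at fork node W ∈ conditioning set.
  P2: blocked at fork node J ∈ conditioning set.
{J, W} contains no descendant of M and blocks every backdoor path.
Every element of {J, W} is needed (dropping J leaves P2 open; dropping W leaves P1 open), so no proper subset is valid.
Among all size-2 subsets of the eligible variables, only {J, W} blocks every backdoor path, so it is the unique smallest valid adjustment set.

{J, W}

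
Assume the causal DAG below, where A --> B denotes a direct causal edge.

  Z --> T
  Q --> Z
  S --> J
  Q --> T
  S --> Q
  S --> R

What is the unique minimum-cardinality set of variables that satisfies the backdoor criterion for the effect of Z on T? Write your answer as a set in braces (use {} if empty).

{Q}

Variables eligible for adjustment (non-descendants of Z, excluding Z and T): {J, Q, R, S}.
Backdoor paths from Z to T:
  P1: Z <- Q -> T
The empty set is not sufficient: P1 (Z <- Q -> T) has no collider blocking it and no conditioned non-collider, so it is open.
Try {Q}:
  P1: blocked at fork node Q ∈ conditioning set.
{Q} contains no descendant of Z and blocks every backdoor path.
No other singleton works — e.g. {S} leaves P1 open — so {Q} is the unique smallest valid adjustment set.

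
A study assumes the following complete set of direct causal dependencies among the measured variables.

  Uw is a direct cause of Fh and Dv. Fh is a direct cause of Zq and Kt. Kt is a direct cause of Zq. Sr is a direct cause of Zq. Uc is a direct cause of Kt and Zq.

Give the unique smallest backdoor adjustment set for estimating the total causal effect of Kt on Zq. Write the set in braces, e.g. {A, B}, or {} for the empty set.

{Fh, Uc}

Variables eligible for adjustment (non-descendants of Kt, excluding Kt and Zq): {Dv, Fh, Sr, Uc, Uw}.
Backdoor paths from Kt to Zq:
  P1: Kt <- Uc -> Zq
  P2: Kt <- Fh -> Zq
The empty set is not sufficient: P1 (Kt <- Uc -> Zq) has no collider blocking it and no conditioned non-collider, so it is open.
Try {Fh, Uc}:
  P1: blocked at fork node Uc ∈ conditioning set.
  P2: blocked at fork node Fh ∈ conditioning set.
{Fh, Uc} contains no descendant of Kt and blocks every backdoor path.
Every element of {Fh, Uc} is needed (dropping Fh leaves P2 open; dropping Uc leaves P1 open), so no proper subset is valid.
Among all size-2 subsets of the eligible variables, only {Fh, Uc} blocks every backdoor path, so it is the unique smallest valid adjustment set.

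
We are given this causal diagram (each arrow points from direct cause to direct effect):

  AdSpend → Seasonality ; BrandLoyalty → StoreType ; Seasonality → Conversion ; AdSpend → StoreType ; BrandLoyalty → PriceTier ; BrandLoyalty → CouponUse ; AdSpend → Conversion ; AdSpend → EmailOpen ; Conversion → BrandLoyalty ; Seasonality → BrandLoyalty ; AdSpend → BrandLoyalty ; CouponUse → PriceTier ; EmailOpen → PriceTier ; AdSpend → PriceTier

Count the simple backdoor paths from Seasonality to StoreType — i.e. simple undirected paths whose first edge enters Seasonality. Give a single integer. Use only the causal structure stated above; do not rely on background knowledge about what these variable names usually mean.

A backdoor path from Seasonality to StoreType is any simple undirected path whose first edge points into Seasonality (i.e. leaves Seasonality via a parent).
Parents of Seasonality: {AdSpend}.
Enumerating:
  P1: Seasonality <- AdSpend -> EmailOpen -> PriceTier <- BrandLoyalty -> StoreType
  P2: Seasonality <- AdSpend -> EmailOpen -> PriceTier <- CouponUse <- BrandLoyalty -> StoreType
  P3: Seasonality <- AdSpend -> Conversion -> BrandLoyalty -> StoreType
  P4: Seasonality <- AdSpend -> BrandLoyalty -> StoreType
  P5: Seasonality <- AdSpend -> StoreType
  P6: Seasonality <- AdSpend -> PriceTier <- BrandLoyalty -> StoreType
  P7: Seasonality <- AdSpend -> PriceTier <- CouponUse <- BrandLoyalty -> StoreType
That exhausts the simple backdoor paths. Count: 7.

7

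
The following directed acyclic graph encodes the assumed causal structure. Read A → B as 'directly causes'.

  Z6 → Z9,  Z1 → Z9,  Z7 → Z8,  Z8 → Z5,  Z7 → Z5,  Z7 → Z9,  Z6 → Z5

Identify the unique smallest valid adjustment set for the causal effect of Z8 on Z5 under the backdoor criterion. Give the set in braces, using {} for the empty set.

{Z7}

Variables eligible for adjustment (non-descendants of Z8, excluding Z8 and Z5): {Z1, Z6, Z7, Z9}.
Backdoor paths from Z8 to Z5:
  P1: Z8 <- Z7 -> Z9 <- Z6 -> Z5
  P2: Z8 <- Z7 -> Z5
The empty set is not sufficient: P2 (Z8 <- Z7 -> Z5) has no collider blocking it and no conditioned non-collider, so it is open.
Try {Z7}:
  P1: blocked at fork node Z7 ∈ conditioning set.
  P2: blocked at fork node Z7 ∈ conditioning set.
{Z7} contains no descendant of Z8 and blocks every backdoor path.
No other singleton works — e.g. {Z6} leaves P2 open — so {Z7} is the unique smallest valid adjustment set.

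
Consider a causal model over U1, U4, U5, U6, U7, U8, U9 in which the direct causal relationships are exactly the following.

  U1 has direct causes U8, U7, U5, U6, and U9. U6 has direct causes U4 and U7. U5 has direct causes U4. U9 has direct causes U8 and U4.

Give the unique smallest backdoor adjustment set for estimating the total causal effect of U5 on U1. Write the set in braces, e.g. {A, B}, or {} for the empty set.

{U4}

Variables eligible for adjustment (non-descendants of U5, excluding U5 and U1): {U4, U6, U7, U8, U9}.
Backdoor paths from U5 to U1:
  P1: U5 <- U4 -> U6 <- U7 -> U1
  P2: U5 <- U4 -> U6 -> U1
  P3: U5 <- U4 -> U9 <- U8 -> U1
  P4: U5 <- U4 -> U9 -> U1
The empty set is not sufficient: P2 (U5 <- U4 -> U6 -> U1) has no collider blocking it and no conditioned non-collider, so it is open.
Try {U4}:
  P1: blocked at fork node U4 ∈ conditioning set.
  P2: blocked at fork node U4 ∈ conditioning set.
  P3: blocked at fork node U4 ∈ conditioning set.
  P4: blocked at fork node U4 ∈ conditioning set.
{U4} contains no descendant of U5 and blocks every backdoor path.
No other singleton works — e.g. {U8} leaves P2 open — so {U4} is the unique smallest valid adjustment set.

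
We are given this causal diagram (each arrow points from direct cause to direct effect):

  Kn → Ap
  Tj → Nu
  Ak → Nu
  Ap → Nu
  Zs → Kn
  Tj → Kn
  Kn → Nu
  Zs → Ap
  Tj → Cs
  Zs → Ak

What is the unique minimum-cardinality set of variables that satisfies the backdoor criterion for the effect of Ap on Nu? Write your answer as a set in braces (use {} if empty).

{Kn, Zs}

Variables eligible for adjustment (non-descendants of Ap, excluding Ap and Nu): {Ak, Cs, Kn, Tj, Zs}.
Backdoor paths from Ap to Nu:
  P1: Ap <- Zs -> Kn <- Tj -> Nu
  P2: Ap <- Zs -> Kn -> Nu
  P3: Ap <- Zs -> Ak -> Nu
  P4: Ap <- Kn <- Zs -> Ak -> Nu
  P5: Ap <- Kn <- Tj -> Nu
  P6: Ap <- Kn -> Nu
The empty set is not sufficient: P2 (Ap <- Zs -> Kn -> Nu) has no collider blocking it and no conditioned non-collider, so it is open.
Try {Kn, Zs}:
  P1: blocked at fork node Zs ∈ conditioning set.
  P2: blocked at fork node Zs ∈ conditioning set.
  P3: blocked at fork node Zs ∈ conditioning set.
  P4: blocked at chain node Kn ∈ conditioning set.
  P5: blocked at chain node Kn ∈ conditioning set.
  P6: blocked at fork node Kn ∈ conditioning set.
{Kn, Zs} contains no descendant of Ap and blocks every backdoor path.
Every element of {Kn, Zs} is needed (dropping Kn leaves P5 open; dropping Zs leaves P1 open), so no proper subset is valid.
Among all size-2 subsets of the eligible variables, only {Kn, Zs} blocks every backdoor path, so it is the unique smallest valid adjustment set.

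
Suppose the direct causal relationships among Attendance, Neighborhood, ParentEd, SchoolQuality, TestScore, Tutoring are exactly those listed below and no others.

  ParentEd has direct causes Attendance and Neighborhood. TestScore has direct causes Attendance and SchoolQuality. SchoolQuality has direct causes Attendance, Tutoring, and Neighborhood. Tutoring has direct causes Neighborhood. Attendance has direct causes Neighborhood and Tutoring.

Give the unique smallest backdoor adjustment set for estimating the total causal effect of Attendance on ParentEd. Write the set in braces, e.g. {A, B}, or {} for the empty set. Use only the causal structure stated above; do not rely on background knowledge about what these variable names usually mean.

Variables eligible for adjustment (non-descendants of Attendance, excluding Attendance and ParentEd): {Neighborhood, Tutoring}.
Backdoor paths from Attendance to ParentEd:
  P1: Attendance <- Neighborhood -> ParentEd
  P2: Attendance <- Tutoring <- Neighborhood -> ParentEd
  P3: Attendance <- Tutoring -> SchoolQuality <- Neighborhood -> ParentEd
The empty set is not sufficient: P1 (Attendance <- Neighborhood -> ParentEd) has no collider blocking it and no conditioned non-collider, so it is open.
Try {Neighborhood}:
  P1: blocked at fork node Neighborhood ∈ conditioning set.
  P2: blocked at fork node Neighborhood ∈ conditioning set.
  P3: blocked at collider SchoolQuality (neither it nor any descendant is in the conditioning set).
{Neighborhood} contains no descendant of Attendance and blocks every backdoor path.
No other singleton works — e.g. {Tutoring} leaves P1 open — so {Neighborhood} is the unique smallest valid adjustment set.

{Neighborhood}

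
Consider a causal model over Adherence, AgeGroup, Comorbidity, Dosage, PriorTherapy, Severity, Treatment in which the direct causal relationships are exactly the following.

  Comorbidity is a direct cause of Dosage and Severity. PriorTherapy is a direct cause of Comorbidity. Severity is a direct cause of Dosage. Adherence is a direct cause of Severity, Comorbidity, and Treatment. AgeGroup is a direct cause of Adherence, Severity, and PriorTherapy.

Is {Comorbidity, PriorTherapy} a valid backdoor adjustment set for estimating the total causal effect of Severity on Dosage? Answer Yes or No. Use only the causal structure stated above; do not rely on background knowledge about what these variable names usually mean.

Yes

Backdoor paths from Severity to Dosage (paths whose first edge points into Severity):
  P1: Severity <- AgeGroup -> Adherence -> Comorbidity -> Dosage
  P2: Severity <- AgeGroup -> PriorTherapy -> Comorbidity -> Dosage
  P3: Severity <- Adherence <- AgeGroup -> PriorTherapy -> Comorbidity -> Dosage
  P4: Severity <- Adherence -> Comorbidity -> Dosage
  P5: Severity <- Comorbidity -> Dosage
Condition 1 (no descendant of Severity in the set): holds — descendants of Severity are {Dosage}; none are in {Comorbidity, PriorTherapy}.
Condition 2 (every backdoor path blocked by {Comorbidity, PriorTherapy}):
  P1: blocked at chain node Comorbidity ∈ conditioning set.
  P2: blocked at chain node PriorTherapy ∈ conditioning set.
  P3: blocked at chain node PriorTherapy ∈ conditioning set.
  P4: blocked at chain node Comorbidity ∈ conditioning set.
  P5: blocked at fork node Comorbidity ∈ conditioning set.
{Comorbidity, PriorTherapy} satisfies the backdoor criterion.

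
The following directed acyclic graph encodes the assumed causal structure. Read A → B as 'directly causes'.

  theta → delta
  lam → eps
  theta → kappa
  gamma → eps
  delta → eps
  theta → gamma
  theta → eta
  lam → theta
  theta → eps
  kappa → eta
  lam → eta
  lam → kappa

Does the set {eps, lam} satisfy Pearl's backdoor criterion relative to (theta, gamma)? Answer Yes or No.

Backdoor paths from theta to gamma (paths whose first edge points into theta):
  P1: theta <- lam -> eps <- gamma
Condition 1 (no descendant of theta in the set): FAILS — eps is a descendant of theta.
Condition 2 (every backdoor path blocked by {eps, lam}):
  P1: blocked at fork node lam ∈ conditioning set.
{eps, lam} does not satisfy the backdoor criterion.

No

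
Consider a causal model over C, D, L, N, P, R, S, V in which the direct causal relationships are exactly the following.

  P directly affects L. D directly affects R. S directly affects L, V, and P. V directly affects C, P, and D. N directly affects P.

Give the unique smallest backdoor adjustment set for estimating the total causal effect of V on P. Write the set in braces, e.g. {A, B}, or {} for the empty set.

Variables eligible for adjustment (non-descendants of V, excluding V and P): {N, S}.
Backdoor paths from V to P:
  P1: V <- S -> P
  P2: V <- S -> L <- P
The empty set is not sufficient: P1 (V <- S -> P) has no collider blocking it and no conditioned non-collider, so it is open.
Try {S}:
  P1: blocked at fork node S ∈ conditioning set.
  P2: blocked at fork node S ∈ conditioning set.
{S} contains no descendant of V and blocks every backdoor path.
No other singleton works — e.g. {N} leaves P1 open — so {S} is the unique smallest valid adjustment set.

{S}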